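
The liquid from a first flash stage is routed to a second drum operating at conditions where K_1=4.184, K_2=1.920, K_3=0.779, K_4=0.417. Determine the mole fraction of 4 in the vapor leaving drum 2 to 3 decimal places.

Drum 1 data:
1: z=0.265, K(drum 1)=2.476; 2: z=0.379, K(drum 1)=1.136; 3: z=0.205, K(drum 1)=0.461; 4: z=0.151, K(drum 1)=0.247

Drum 1:
Rachford–Rice: g(ψ₁) = Σ zᵢ(Kᵢ−1)/(1+ψ₁(Kᵢ−1)) = 0.
Check two-phase: ΣzᵢKᵢ = 1.218 > 1 and Σzᵢ/Kᵢ = 1.497 > 1, so g(0) = 0.218 > 0 and g(1) = -0.497 < 0.
Newton iteration, ψ₁⁰ = 0.47:
  ψ₁ = 0.470: g = -0.0446, g' = -0.519 → ψ₁ = 0.384
  ψ₁ = 0.384: g = -0.0007, g' = -0.506 → ψ₁ = 0.383
Converged at ψ₁ = 0.383.
Drum-1 compositions:
  1: x = 0.169, y = 0.419
  2: x = 0.360, y = 0.409
  3: x = 0.258, y = 0.119
  4: x = 0.212, y = 0.052
Drum-2 feed = drum-1 liquid: z₂ = (0.1693, 0.3602, 0.2583, 0.2121).
Drum 2:
Let ψ₂ = V/F and solve Σ zᵢ(Kᵢ−1)/(1+ψ₂(Kᵢ−1)) = 0.
Feasibility: ΣzᵢKᵢ = 1.690, Σzᵢ/Kᵢ = 1.068 — both > 1, two phases present.
Iterate (Newton) starting at ψ₂ = 0.36:
  ψ₂ = 0.360: g = 0.2817, g' = -0.675 → ψ₂ = 0.777
  ψ₂ = 0.777: g = 0.0534, g' = -0.505 → ψ₂ = 0.883
  ψ₂ = 0.883: g = -0.0014, g' = -0.537 → ψ₂ = 0.880
Converged at ψ₂ = 0.880.
  1: x = 0.045, y = 0.186
  2: x = 0.199, y = 0.382
  3: x = 0.321, y = 0.250
  4: x = 0.436, y = 0.182

y_4 (drum 2) = 0.182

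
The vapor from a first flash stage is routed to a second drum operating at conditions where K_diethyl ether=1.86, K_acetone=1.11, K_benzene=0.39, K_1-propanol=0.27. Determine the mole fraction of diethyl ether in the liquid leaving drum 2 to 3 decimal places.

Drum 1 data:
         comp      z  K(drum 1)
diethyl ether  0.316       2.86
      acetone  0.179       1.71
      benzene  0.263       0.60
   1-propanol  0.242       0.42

x_diethyl ether (drum 2) = 0.331

Drum 1:
Let ψ₁ = V/F and solve Σ zᵢ(Kᵢ−1)/(1+ψ₁(Kᵢ−1)) = 0.
Check two-phase: ΣzᵢKᵢ = 1.469 > 1 and Σzᵢ/Kᵢ = 1.230 > 1, so g(0) = 0.469 > 0 and g(1) = -0.230 < 0.
Newton–Raphson from ψ₁ = 0.5:
  ψ₁ = 0.500: g = 0.0691, g' = -0.570 → ψ₁ = 0.621
  ψ₁ = 0.621: g = 0.0014, g' = -0.552 → ψ₁ = 0.624
Converged at ψ₁ = 0.624.
Drum-1 compositions:
  diethyl ether: x = 0.146, y = 0.418
  acetone: x = 0.124, y = 0.212
  benzene: x = 0.350, y = 0.210
  1-propanol: x = 0.379, y = 0.159
Drum-2 feed = drum-1 vapor: z₂ = (0.4183, 0.2121, 0.2103, 0.1593).
Drum 2:
Material balance + equilibrium reduce to Σ zᵢ(Kᵢ−1)/(1+ψ₂(Kᵢ−1)) = 0.
g(0) = ΣzᵢKᵢ − 1 = 0.139 and g(1) = 1 − Σzᵢ/Kᵢ = -0.545, so a root lies in (0, 1).
Iterate (Newton) starting at ψ₂ = 0.69:
  ψ₂ = 0.690: g = -0.2083, g' = -0.702 → ψ₂ = 0.393
  ψ₂ = 0.393: g = -0.0406, g' = -0.478 → ψ₂ = 0.308
  ψ₂ = 0.308: g = -0.0010, g' = -0.456 → ψ₂ = 0.306
Converged at ψ₂ = 0.306.
  diethyl ether: x = 0.331, y = 0.616
  acetone: x = 0.205, y = 0.228
  benzene: x = 0.259, y = 0.101
  1-propanol: x = 0.205, y = 0.055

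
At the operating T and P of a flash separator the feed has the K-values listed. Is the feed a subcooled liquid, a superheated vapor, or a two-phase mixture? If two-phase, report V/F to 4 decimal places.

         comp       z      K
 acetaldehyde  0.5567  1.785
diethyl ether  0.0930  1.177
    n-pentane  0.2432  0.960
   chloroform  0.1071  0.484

ΣzᵢKᵢ = 1.3885; Σzᵢ/Kᵢ = 0.8655.
Since Σzᵢ/Kᵢ < 1 the mixture is above its dew point — single vapor phase.

superheated vapor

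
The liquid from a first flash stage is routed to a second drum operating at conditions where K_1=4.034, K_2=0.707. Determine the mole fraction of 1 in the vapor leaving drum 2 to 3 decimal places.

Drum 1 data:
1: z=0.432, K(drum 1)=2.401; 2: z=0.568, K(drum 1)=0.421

y_1 (drum 2) = 0.355

Drum 1:
Let ψ₁ = V/F and solve Σ zᵢ(Kᵢ−1)/(1+ψ₁(Kᵢ−1)) = 0.
Check two-phase: ΣzᵢKᵢ = 1.276 > 1 and Σzᵢ/Kᵢ = 1.529 > 1, so g(0) = 0.276 > 0 and g(1) = -0.529 < 0.
Iterate (Newton) starting at ψ₁ = 0.5:
  ψ₁ = 0.500: g = -0.1070, g' = -0.670 → ψ₁ = 0.340
  ψ₁ = 0.340: g = 0.0002, g' = -0.684 → ψ₁ = 0.341
Converged at ψ₁ = 0.341.
Drum-1 compositions:
  1: x = 0.292, y = 0.702
  2: x = 0.708, y = 0.298
Drum-2 feed = drum-1 liquid: z₂ = (0.2924, 0.7076).
Drum 2:
Material balance + equilibrium reduce to Σ zᵢ(Kᵢ−1)/(1+ψ₂(Kᵢ−1)) = 0.
g(0) = ΣzᵢKᵢ − 1 = 0.680 and g(1) = 1 − Σzᵢ/Kᵢ = -0.073, so a root lies in (0, 1).
Newton–Raphson from ψ₂ = 0.5:
  ψ₂ = 0.500: g = 0.1096, g' = -0.508 → ψ₂ = 0.716
  ψ₂ = 0.716: g = 0.0175, g' = -0.365 → ψ₂ = 0.763
  ψ₂ = 0.763: g = 0.0005, g' = -0.346 → ψ₂ = 0.765
Converged at ψ₂ = 0.765.
  1: x = 0.088, y = 0.355
  2: x = 0.912, y = 0.645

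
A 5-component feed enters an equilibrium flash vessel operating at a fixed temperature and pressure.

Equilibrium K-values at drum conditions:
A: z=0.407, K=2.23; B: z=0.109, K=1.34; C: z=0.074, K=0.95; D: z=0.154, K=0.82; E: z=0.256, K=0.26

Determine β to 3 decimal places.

β = 0.511

Rachford–Rice: g(β) = Σ zᵢ(Kᵢ−1)/(1+β(Kᵢ−1)) = 0.
g(0) = ΣzᵢKᵢ − 1 = 0.317 and g(1) = 1 − Σzᵢ/Kᵢ = -0.514, so a root lies in (0, 1).
Iterate (Newton) starting at β = 0.5:
  β = 0.500: g = 0.0067, g' = -0.605 → β = 0.511
Converged at β = 0.511.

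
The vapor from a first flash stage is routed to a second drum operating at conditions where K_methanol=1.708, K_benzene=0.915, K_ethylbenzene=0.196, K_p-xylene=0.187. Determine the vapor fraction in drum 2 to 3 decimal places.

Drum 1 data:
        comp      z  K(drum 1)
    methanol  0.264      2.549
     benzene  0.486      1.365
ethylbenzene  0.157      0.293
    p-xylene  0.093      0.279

V/F (drum 2) = 0.294

Drum 1:
Let ψ₁ = V/F and solve Σ zᵢ(Kᵢ−1)/(1+ψ₁(Kᵢ−1)) = 0.
Feasibility: ΣzᵢKᵢ = 1.408, Σzᵢ/Kᵢ = 1.329 — both > 1, two phases present.
Newton iteration, ψ₁⁰ = 0.65:
  ψ₁ = 0.650: g = 0.0156, g' = -0.639 → ψ₁ = 0.674
Converged at ψ₁ = 0.674.
Drum-1 compositions:
  methanol: x = 0.129, y = 0.329
  benzene: x = 0.390, y = 0.532
  ethylbenzene: x = 0.300, y = 0.088
  p-xylene: x = 0.181, y = 0.050
Drum-2 feed = drum-1 vapor: z₂ = (0.3292, 0.5324, 0.0879, 0.0505).
Drum 2:
Rachford–Rice: g(ψ₂) = Σ zᵢ(Kᵢ−1)/(1+ψ₂(Kᵢ−1)) = 0.
Feasibility: ΣzᵢKᵢ = 1.076, Σzᵢ/Kᵢ = 1.493 — both > 1, two phases present.
Newton–Raphson from ψ₂ = 0.5:
  ψ₂ = 0.500: g = -0.0624, g' = -0.348 → ψ₂ = 0.321
  ψ₂ = 0.321: g = -0.0072, g' = -0.278 → ψ₂ = 0.295
  ψ₂ = 0.295: g = -0.0001, g' = -0.272 → ψ₂ = 0.294
Converged at ψ₂ = 0.294.
  methanol: x = 0.272, y = 0.465
  benzene: x = 0.546, y = 0.500
  ethylbenzene: x = 0.115, y = 0.023
  p-xylene: x = 0.066, y = 0.012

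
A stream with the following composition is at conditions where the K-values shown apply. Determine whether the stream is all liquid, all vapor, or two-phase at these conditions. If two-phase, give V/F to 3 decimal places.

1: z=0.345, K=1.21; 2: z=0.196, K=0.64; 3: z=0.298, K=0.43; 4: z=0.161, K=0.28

all liquid

ΣzᵢKᵢ = 0.716; Σzᵢ/Kᵢ = 1.859.
Since ΣzᵢKᵢ < 1 the mixture is below its bubble point — single liquid phase.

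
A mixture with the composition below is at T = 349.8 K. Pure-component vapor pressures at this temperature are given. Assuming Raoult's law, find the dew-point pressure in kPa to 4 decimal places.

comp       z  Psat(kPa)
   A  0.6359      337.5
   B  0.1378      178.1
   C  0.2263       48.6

Pdew = 136.7194 kPa

At the dew point ψ → 1, so Σzᵢ/Kᵢ = 1 with Kᵢ = Pᵢˢᵃᵗ/P ⇒ 1/P = Σzᵢ/Pᵢˢᵃᵗ.
1/P = 0.6359/337.5 + 0.1378/178.1 + 0.2263/48.6 = 0.0073142 ⇒ P = 136.7194 kPa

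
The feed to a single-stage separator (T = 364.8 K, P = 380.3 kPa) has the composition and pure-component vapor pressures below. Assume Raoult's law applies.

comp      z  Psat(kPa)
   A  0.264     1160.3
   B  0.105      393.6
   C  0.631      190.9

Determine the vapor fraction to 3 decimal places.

Raoult's law: Kᵢ = Pᵢˢᵃᵗ/P = Pᵢˢᵃᵗ/380.3.
  K_A = 1160.3/380.3 = 3.05101, K_B = 393.6/380.3 = 1.03497, K_C = 190.9/380.3 = 0.50197
Material balance + equilibrium reduce to Σ zᵢ(Kᵢ−1)/(1+ψ(Kᵢ−1)) = 0.
Check two-phase: ΣzᵢKᵢ = 1.231 > 1 and Σzᵢ/Kᵢ = 1.445 > 1, so g(0) = 0.231 > 0 and g(1) = -0.445 < 0.
Newton–Raphson from ψ = 0.5:
  ψ = 0.500: g = -0.1475, g' = -0.548 → ψ = 0.231
  ψ = 0.231: g = 0.0160, g' = -0.711 → ψ = 0.253
  ψ = 0.253: g = 0.0003, g' = -0.686 → ψ = 0.254
Converged at ψ = 0.254.

ψ = 0.254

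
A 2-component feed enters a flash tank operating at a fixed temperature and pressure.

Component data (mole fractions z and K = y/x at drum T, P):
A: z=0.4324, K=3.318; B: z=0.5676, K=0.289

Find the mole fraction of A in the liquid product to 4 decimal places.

x_A = 0.2347

Rachford–Rice: g(ψ) = Σ zᵢ(Kᵢ−1)/(1+ψ(Kᵢ−1)) = 0.
Feasibility: ΣzᵢKᵢ = 1.5987, Σzᵢ/Kᵢ = 2.0943 — both > 1, two phases present.
Binary case is linear: z₁(K₁−1)(1+ψ(K₂−1)) + z₂(K₂−1)(1+ψ(K₁−1)) = 0
⇒ ψ = [z₁(K₁−1)+z₂(K₂−1)] / [−(K₁−1)(K₂−1)] = 0.59874/1.64810 = 0.3633
Compositions from xᵢ = zᵢ/(1+ψ(Kᵢ−1)), yᵢ = Kᵢxᵢ:
  A: x = 0.2347, y = 0.7788
  B: x = 0.7653, y = 0.2212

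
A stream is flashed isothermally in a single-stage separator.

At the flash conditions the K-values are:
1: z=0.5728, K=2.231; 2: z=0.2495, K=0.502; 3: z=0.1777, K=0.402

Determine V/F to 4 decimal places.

Material balance + equilibrium reduce to Σ zᵢ(Kᵢ−1)/(1+V/F(Kᵢ−1)) = 0.
Check two-phase: ΣzᵢKᵢ = 1.4746 > 1 and Σzᵢ/Kᵢ = 1.1958 > 1, so g(0) = 0.4746 > 0 and g(1) = -0.1958 < 0.
Newton iteration, V/F⁰ = 0.5:
  V/F = 0.5000: g = 0.11943, g' = -0.5716 → V/F = 0.7089
Converged at V/F = 0.7089.

V/F = 0.7089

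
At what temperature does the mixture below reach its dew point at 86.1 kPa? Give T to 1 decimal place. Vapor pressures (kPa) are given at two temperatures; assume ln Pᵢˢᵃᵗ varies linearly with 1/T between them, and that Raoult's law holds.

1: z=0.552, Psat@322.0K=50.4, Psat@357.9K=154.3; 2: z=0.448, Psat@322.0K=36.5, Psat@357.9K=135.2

Dew-point temperature: Σzᵢ·P/Pᵢˢᵃᵗ(T) = 1. Interpolate ln Pᵢˢᵃᵗ = aᵢ + bᵢ/T.
  T = 322.0 K: ΣzᵢP/Pᵢˢᵃᵗ = 1.9998
  T = 357.9 K: ΣzᵢP/Pᵢˢᵃᵗ = 0.5933
  T = 339.9 K: ΣzᵢP/Pᵢˢᵃᵗ = 1.0555
  T = 348.9 K: ΣzᵢP/Pᵢˢᵃᵗ = 0.7853
  T = 344.4 K: ΣzᵢP/Pᵢˢᵃᵗ = 0.9086
  T = 342.1 K: ΣzᵢP/Pᵢˢᵃᵗ = 0.9804
Interpolating between 339.9 K and 342.1 K gives T ≈ 341.5 K.

T = 341.5 K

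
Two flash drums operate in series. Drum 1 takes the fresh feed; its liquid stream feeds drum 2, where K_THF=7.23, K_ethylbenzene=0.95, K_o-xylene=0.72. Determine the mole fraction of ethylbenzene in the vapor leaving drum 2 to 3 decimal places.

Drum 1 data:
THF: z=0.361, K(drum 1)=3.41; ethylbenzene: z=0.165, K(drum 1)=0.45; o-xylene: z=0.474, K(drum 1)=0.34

y_ethylbenzene (drum 2) = 0.196

Drum 1:
Material balance + equilibrium reduce to Σ zᵢ(Kᵢ−1)/(1+ψ₁(Kᵢ−1)) = 0.
g(0) = ΣzᵢKᵢ − 1 = 0.466 and g(1) = 1 − Σzᵢ/Kᵢ = -0.867, so a root lies in (0, 1).
Newton iteration, ψ₁⁰ = 0.5:
  ψ₁ = 0.500: g = -0.1975, g' = -0.986 → ψ₁ = 0.300
  ψ₁ = 0.300: g = 0.0065, g' = -1.099 → ψ₁ = 0.306
Converged at ψ₁ = 0.306.
Drum-1 compositions:
  THF: x = 0.208, y = 0.709
  ethylbenzene: x = 0.198, y = 0.089
  o-xylene: x = 0.594, y = 0.202
Drum-2 feed = drum-1 liquid: z₂ = (0.2079, 0.1983, 0.5938).
Drum 2:
Rachford–Rice: g(ψ₂) = Σ zᵢ(Kᵢ−1)/(1+ψ₂(Kᵢ−1)) = 0.
Feasibility: ΣzᵢKᵢ = 2.119, Σzᵢ/Kᵢ = 1.062 — both > 1, two phases present.
Newton iteration, ψ₂⁰ = 0.42:
  ψ₂ = 0.420: g = 0.1595, g' = -0.677 → ψ₂ = 0.656
  ψ₂ = 0.656: g = 0.0408, g' = -0.382 → ψ₂ = 0.762
  ψ₂ = 0.762: g = 0.0036, g' = -0.320 → ψ₂ = 0.773
  ψ₂ = 0.773: g = 0.0000, g' = -0.315 → ψ₂ = 0.774
Converged at ψ₂ = 0.774.
  THF: x = 0.036, y = 0.258
  ethylbenzene: x = 0.206, y = 0.196
  o-xylene: x = 0.758, y = 0.546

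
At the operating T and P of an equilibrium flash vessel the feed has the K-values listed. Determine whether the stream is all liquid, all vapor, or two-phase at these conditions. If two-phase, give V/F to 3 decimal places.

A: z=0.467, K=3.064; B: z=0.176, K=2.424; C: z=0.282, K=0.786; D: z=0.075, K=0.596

all vapor

ΣzᵢKᵢ = 2.124; Σzᵢ/Kᵢ = 0.710.
Since Σzᵢ/Kᵢ < 1 the mixture is above its dew point — single vapor phase.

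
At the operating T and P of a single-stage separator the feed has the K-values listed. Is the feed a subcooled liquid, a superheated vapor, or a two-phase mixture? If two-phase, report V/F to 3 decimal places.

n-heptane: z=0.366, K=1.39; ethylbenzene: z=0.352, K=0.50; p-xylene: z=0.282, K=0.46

ΣzᵢKᵢ = 0.814; Σzᵢ/Kᵢ = 1.580.
Since ΣzᵢKᵢ < 1 the mixture is below its bubble point — single liquid phase.

subcooled liquid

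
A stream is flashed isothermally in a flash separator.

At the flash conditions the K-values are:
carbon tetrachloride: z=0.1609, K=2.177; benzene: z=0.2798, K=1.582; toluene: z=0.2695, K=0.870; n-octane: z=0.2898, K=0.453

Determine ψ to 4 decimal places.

Material balance + equilibrium reduce to Σ zᵢ(Kᵢ−1)/(1+ψ(Kᵢ−1)) = 0.
Check two-phase: ΣzᵢKᵢ = 1.1587 > 1 and Σzᵢ/Kᵢ = 1.2003 > 1, so g(0) = 0.1587 > 0 and g(1) = -0.2003 < 0.
Newton iteration, ψ⁰ = 0.5:
  ψ = 0.5000: g = -0.01031, g' = -0.3147 → ψ = 0.4672
  ψ = 0.4672: g = -0.00003, g' = -0.3130 → ψ = 0.4671
Converged at ψ = 0.4671.

ψ = 0.4671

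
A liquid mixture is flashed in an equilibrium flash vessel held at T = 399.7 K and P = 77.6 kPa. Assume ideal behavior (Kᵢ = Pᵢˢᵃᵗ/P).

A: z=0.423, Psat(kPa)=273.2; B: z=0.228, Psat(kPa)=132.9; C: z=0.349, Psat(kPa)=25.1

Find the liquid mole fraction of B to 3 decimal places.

Raoult's law: Kᵢ = Pᵢˢᵃᵗ/P = Pᵢˢᵃᵗ/77.6.
  K_A = 273.2/77.6 = 3.52062, K_B = 132.9/77.6 = 1.71263, K_C = 25.1/77.6 = 0.32345
Rachford–Rice: g(ψ) = Σ zᵢ(Kᵢ−1)/(1+ψ(Kᵢ−1)) = 0.
Feasibility: ΣzᵢKᵢ = 1.993, Σzᵢ/Kᵢ = 1.332 — both > 1, two phases present.
Iterate (Newton) starting at ψ = 0.5:
  ψ = 0.500: g = 0.2347, g' = -0.954 → ψ = 0.746
Converged at ψ = 0.746.
Compositions from xᵢ = zᵢ/(1+ψ(Kᵢ−1)), yᵢ = Kᵢxᵢ:
  A: x = 0.147, y = 0.517
  B: x = 0.149, y = 0.255
  C: x = 0.704, y = 0.228

x_B = 0.149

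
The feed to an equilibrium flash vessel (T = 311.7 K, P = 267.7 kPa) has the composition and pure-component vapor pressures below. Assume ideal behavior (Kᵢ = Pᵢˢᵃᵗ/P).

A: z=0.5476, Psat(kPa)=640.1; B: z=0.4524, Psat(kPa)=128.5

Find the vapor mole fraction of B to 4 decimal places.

y_B = 0.3494

Raoult's law: Kᵢ = Pᵢˢᵃᵗ/P = Pᵢˢᵃᵗ/267.7.
  K_A = 640.1/267.7 = 2.391109, K_B = 128.5/267.7 = 0.480015
Rachford–Rice: g(ψ) = Σ zᵢ(Kᵢ−1)/(1+ψ(Kᵢ−1)) = 0.
Check two-phase: ΣzᵢKᵢ = 1.5265 > 1 and Σzᵢ/Kᵢ = 1.1715 > 1, so g(0) = 0.5265 > 0 and g(1) = -0.1715 < 0.
Newton iteration, ψ⁰ = 0.65:
  ψ = 0.6500: g = 0.04470, g' = -0.5714 → ψ = 0.7282
  ψ = 0.7282: g = -0.00019, g' = -0.5784 → ψ = 0.7279
Converged at ψ = 0.7279.
Compositions from xᵢ = zᵢ/(1+ψ(Kᵢ−1)), yᵢ = Kᵢxᵢ:
  A: x = 0.2721, y = 0.6506
  B: x = 0.7279, y = 0.3494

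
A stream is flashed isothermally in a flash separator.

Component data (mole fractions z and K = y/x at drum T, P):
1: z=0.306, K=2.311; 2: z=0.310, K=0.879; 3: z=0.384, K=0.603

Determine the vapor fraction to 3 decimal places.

ψ = 0.542

Newton iteration, ψ⁰ = 0.61:
  ψ = 0.610: g = -0.0188, g' = -0.273 → ψ = 0.541
  ψ = 0.541: g = 0.0003, g' = -0.283 → ψ = 0.542
Converged at ψ = 0.542.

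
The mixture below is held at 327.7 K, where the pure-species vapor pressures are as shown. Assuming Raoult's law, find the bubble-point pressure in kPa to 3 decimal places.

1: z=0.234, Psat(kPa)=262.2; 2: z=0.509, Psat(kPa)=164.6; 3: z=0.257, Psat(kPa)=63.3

Pbub = 161.404 kPa

At the bubble point ψ → 0, so ΣzᵢKᵢ = 1 with Kᵢ = Pᵢˢᵃᵗ/P ⇒ P = ΣzᵢPᵢˢᵃᵗ.
P = 0.234·262.2 + 0.509·164.6 + 0.257·63.3 = 161.404 kPa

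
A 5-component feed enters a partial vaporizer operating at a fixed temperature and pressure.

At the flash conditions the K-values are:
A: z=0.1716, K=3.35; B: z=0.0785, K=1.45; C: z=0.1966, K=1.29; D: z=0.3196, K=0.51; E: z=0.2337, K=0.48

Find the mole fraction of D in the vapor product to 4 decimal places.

Rachford–Rice: g(V/F) = Σ zᵢ(Kᵢ−1)/(1+V/F(Kᵢ−1)) = 0.
Feasibility: ΣzᵢKᵢ = 1.2175, Σzᵢ/Kᵢ = 1.3713 — both > 1, two phases present.
Iterate (Newton) starting at V/F = 0.5:
  V/F = 0.5000: g = -0.10761, g' = -0.4735 → V/F = 0.2728
  V/F = 0.2728: g = 0.00767, g' = -0.5668 → V/F = 0.2863
  V/F = 0.2863: g = 0.00007, g' = -0.5563 → V/F = 0.2864
Converged at V/F = 0.2864.
Compositions from xᵢ = zᵢ/(1+V/F(Kᵢ−1)), yᵢ = Kᵢxᵢ:
  A: x = 0.1026, y = 0.3436
  B: x = 0.0695, y = 0.1008
  C: x = 0.1815, y = 0.2342
  D: x = 0.3718, y = 0.1896
  E: x = 0.2746, y = 0.1318

y_D = 0.1896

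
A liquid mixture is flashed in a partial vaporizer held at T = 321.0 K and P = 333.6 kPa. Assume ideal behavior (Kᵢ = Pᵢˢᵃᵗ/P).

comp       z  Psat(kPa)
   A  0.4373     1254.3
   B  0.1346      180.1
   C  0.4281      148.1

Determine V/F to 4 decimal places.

Raoult's law: Kᵢ = Pᵢˢᵃᵗ/P = Pᵢˢᵃᵗ/333.6.
  K_A = 1254.3/333.6 = 3.759892, K_B = 180.1/333.6 = 0.539868, K_C = 148.1/333.6 = 0.443945
Material balance + equilibrium reduce to Σ zᵢ(Kᵢ−1)/(1+V/F(Kᵢ−1)) = 0.
g(0) = ΣzᵢKᵢ − 1 = 0.9069 and g(1) = 1 − Σzᵢ/Kᵢ = -0.3299, so a root lies in (0, 1).
Newton iteration, V/F⁰ = 0.5:
  V/F = 0.5000: g = 0.09695, g' = -0.8901 → V/F = 0.6089
  V/F = 0.6089: g = 0.00429, g' = -0.8211 → V/F = 0.6141
Converged at V/F = 0.6142.

V/F = 0.6142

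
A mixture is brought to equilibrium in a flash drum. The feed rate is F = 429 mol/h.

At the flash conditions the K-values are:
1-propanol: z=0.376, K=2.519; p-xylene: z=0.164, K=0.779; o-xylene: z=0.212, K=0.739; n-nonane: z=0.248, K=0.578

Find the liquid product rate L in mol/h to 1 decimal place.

Newton iteration, β⁰ = 0.5:
  β = 0.500: g = 0.0876, g' = -0.380 → β = 0.730
  β = 0.730: g = 0.0079, g' = -0.321 → β = 0.755
Converged at β = 0.755.
Then V = β·F = 0.7551·429 = 323.9 mol/h and L = F − V = 105.1 mol/h.

L = 105.1 mol/h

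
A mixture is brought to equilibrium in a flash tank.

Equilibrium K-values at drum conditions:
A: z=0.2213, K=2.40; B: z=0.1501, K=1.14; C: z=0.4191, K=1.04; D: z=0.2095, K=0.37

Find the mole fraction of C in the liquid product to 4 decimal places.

Newton–Raphson from ψ = 0.36:
  ψ = 0.3600: g = 0.07183, g' = -0.3342 → ψ = 0.5750
  ψ = 0.5750: g = 0.00054, g' = -0.3407 → ψ = 0.5765
Converged at ψ = 0.5765.
Compositions from xᵢ = zᵢ/(1+ψ(Kᵢ−1)), yᵢ = Kᵢxᵢ:
  A: x = 0.1225, y = 0.2939
  B: x = 0.1389, y = 0.1583
  C: x = 0.4097, y = 0.4260
  D: x = 0.3290, y = 0.1217

x_C = 0.4097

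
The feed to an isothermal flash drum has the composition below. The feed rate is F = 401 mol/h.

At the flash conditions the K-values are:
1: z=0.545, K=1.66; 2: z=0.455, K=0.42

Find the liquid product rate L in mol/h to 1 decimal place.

Let ψ = V/F and solve Σ zᵢ(Kᵢ−1)/(1+ψ(Kᵢ−1)) = 0.
Check two-phase: ΣzᵢKᵢ = 1.096 > 1 and Σzᵢ/Kᵢ = 1.412 > 1, so g(0) = 0.096 > 0 and g(1) = -0.412 < 0.
Newton iteration, ψ⁰ = 0.5:
  ψ = 0.500: g = -0.1012, g' = -0.438 → ψ = 0.269
  ψ = 0.269: g = -0.0071, g' = -0.386 → ψ = 0.250
Converged at ψ = 0.250.
Then V = ψ·F = 0.2503·401 = 100.4 mol/h and L = F − V = 300.6 mol/h.

L = 300.6 mol/h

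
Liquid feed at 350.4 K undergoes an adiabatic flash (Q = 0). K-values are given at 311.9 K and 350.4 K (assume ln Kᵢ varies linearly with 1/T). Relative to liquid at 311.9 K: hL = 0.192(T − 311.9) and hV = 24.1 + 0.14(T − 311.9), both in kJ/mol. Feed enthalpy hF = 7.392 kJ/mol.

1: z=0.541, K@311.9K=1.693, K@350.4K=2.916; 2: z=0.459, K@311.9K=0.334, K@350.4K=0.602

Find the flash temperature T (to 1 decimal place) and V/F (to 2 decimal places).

Adiabatic flash: solve Rachford–Rice at each trial T, then check hF = ψ·hV(T) + (1−ψ)·hL(T).
  T = 311.9 K: K = (1.693, 0.334), RR gives ψ = 0.150, H_out = 3.614 kJ/mol
  T = 350.4 K: K = (2.916, 0.602), RR gives ψ = 1.000, H_out = 29.490 kJ/mol
  T = 331.1 K: K = (2.256, 0.456), RR gives ψ = 0.629, H_out = 18.208 kJ/mol
  T = 321.5 K: K = (1.963, 0.392), RR gives ψ = 0.413, H_out = 11.589 kJ/mol
  T = 316.7 K: K = (1.825, 0.362), RR gives ψ = 0.292, H_out = 7.883 kJ/mol
  T = 314.3 K: K = (1.758, 0.348), RR gives ψ = 0.224, H_out = 5.839 kJ/mol
Linear interpolation between T = 314.3 (H_out = 5.839) and T = 316.7 (H_out = 7.883) on hF = 7.392 gives T ≈ 316.1 K, at which ψ = 0.28.

T = 316.1 K, V/F = 0.28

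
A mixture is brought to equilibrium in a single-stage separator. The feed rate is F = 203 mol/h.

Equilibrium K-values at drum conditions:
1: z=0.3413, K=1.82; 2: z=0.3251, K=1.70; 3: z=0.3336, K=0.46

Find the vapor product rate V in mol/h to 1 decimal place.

Let ψ = V/F and solve Σ zᵢ(Kᵢ−1)/(1+ψ(Kᵢ−1)) = 0.
Feasibility: ΣzᵢKᵢ = 1.3273, Σzᵢ/Kᵢ = 1.1040 — both > 1, two phases present.
Newton iteration, ψ⁰ = 0.37:
  ψ = 0.3700: g = 0.17035, g' = -0.3875 → ψ = 0.8096
  ψ = 0.8096: g = -0.00663, g' = -0.4549 → ψ = 0.7950
  ψ = 0.7950: g = -0.00005, g' = -0.4485 → ψ = 0.7949
Converged at ψ = 0.7949.
Then V = ψ·F = 0.7949·203 = 161.4 mol/h and L = F − V = 41.6 mol/h.

V = 161.4 mol/h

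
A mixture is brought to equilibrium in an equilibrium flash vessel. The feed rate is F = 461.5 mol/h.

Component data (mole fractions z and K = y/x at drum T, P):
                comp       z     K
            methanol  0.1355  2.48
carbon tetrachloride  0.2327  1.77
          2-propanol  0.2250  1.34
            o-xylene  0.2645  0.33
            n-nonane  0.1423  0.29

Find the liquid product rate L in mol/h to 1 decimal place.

Rachford–Rice: g(V/F) = Σ zᵢ(Kᵢ−1)/(1+V/F(Kᵢ−1)) = 0.
Check two-phase: ΣzᵢKᵢ = 1.1780 > 1 and Σzᵢ/Kᵢ = 1.6462 > 1, so g(0) = 0.1780 > 0 and g(1) = -0.6462 < 0.
Newton iteration, V/F⁰ = 0.5:
  V/F = 0.5000: g = -0.11312, g' = -0.6299 → V/F = 0.3204
  V/F = 0.3204: g = -0.00770, g' = -0.5592 → V/F = 0.3066
Converged at V/F = 0.3066.
Then V = V/F·F = 0.3066·461.5 = 141.5 mol/h and L = F − V = 320.0 mol/h.

L = 320.0 mol/h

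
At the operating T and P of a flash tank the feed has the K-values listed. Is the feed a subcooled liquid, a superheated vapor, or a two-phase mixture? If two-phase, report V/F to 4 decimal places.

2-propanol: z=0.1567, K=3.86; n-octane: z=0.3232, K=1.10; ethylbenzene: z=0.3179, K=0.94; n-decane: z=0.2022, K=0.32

ΣzᵢKᵢ = 1.3239; Σzᵢ/Kᵢ = 1.3045.
Both exceed 1, so a two-phase solution exists.
Material balance + equilibrium reduce to Σ zᵢ(Kᵢ−1)/(1+ψ(Kᵢ−1)) = 0.
Newton iteration, ψ⁰ = 0.5:
  ψ = 0.5000: g = -0.01278, g' = -0.4359 → ψ = 0.4707
  ψ = 0.4707: g = 0.00004, g' = -0.4393 → ψ = 0.4708
Converged at ψ = 0.4708.

two-phase, V/F = 0.4708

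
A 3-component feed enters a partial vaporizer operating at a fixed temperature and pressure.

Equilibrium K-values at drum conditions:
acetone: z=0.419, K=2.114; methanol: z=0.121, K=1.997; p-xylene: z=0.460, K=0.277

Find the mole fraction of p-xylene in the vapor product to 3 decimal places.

y_p-xylene = 0.166

Newton–Raphson from ψ = 0.5:
  ψ = 0.500: g = -0.1406, g' = -0.858 → ψ = 0.336
  ψ = 0.336: g = -0.0094, g' = -0.762 → ψ = 0.324
Converged at ψ = 0.324.
Compositions from xᵢ = zᵢ/(1+ψ(Kᵢ−1)), yᵢ = Kᵢxᵢ:
  acetone: x = 0.308, y = 0.651
  methanol: x = 0.091, y = 0.183
  p-xylene: x = 0.601, y = 0.166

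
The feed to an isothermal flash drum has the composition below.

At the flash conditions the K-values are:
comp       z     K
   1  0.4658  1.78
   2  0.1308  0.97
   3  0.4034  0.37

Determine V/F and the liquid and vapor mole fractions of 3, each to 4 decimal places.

Material balance + equilibrium reduce to Σ zᵢ(Kᵢ−1)/(1+V/F(Kᵢ−1)) = 0.
Check two-phase: ΣzᵢKᵢ = 1.1053 > 1 and Σzᵢ/Kᵢ = 1.4868 > 1, so g(0) = 0.1053 > 0 and g(1) = -0.4868 < 0.
Iterate (Newton) starting at V/F = 0.47:
  V/F = 0.4700: g = -0.09917, g' = -0.4750 → V/F = 0.2612
  V/F = 0.2612: g = -0.00634, g' = -0.4251 → V/F = 0.2463
Converged at V/F = 0.2463.
Compositions from xᵢ = zᵢ/(1+V/F(Kᵢ−1)), yᵢ = Kᵢxᵢ:
  1: x = 0.3907, y = 0.6955
  2: x = 0.1318, y = 0.1278
  3: x = 0.4775, y = 0.1767

V/F = 0.2463, x_3 = 0.4775, y_3 = 0.1767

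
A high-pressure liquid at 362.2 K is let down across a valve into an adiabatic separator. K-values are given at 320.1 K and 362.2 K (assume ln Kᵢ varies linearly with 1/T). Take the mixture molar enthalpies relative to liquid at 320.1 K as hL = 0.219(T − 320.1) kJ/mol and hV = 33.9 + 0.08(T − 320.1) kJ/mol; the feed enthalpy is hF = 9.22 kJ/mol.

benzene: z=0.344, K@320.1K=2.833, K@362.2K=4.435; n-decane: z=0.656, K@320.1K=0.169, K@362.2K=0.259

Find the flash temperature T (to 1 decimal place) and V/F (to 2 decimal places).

Adiabatic flash: solve Rachford–Rice at each trial T, then check hF = ψ·hV(T) + (1−ψ)·hL(T).
  T = 320.1 K: K = (2.833, 0.169), RR gives ψ = 0.056, H_out = 1.901 kJ/mol
  T = 362.2 K: K = (4.435, 0.259), RR gives ψ = 0.273, H_out = 16.884 kJ/mol
  T = 341.1 K: K = (3.592, 0.212), RR gives ψ = 0.183, H_out = 10.281 kJ/mol
  T = 330.6 K: K = (3.202, 0.190), RR gives ψ = 0.127, H_out = 6.411 kJ/mol
  T = 335.9 K: K = (3.396, 0.201), RR gives ψ = 0.157, H_out = 8.429 kJ/mol
  T = 338.5 K: K = (3.494, 0.206), RR gives ψ = 0.170, H_out = 9.369 kJ/mol
  T = 337.2 K: K = (3.445, 0.204), RR gives ψ = 0.164, H_out = 8.903 kJ/mol
Linear interpolation between T = 337.2 (H_out = 8.903) and T = 338.5 (H_out = 9.369) on hF = 9.22 gives T ≈ 338.1 K, at which ψ = 0.17.

T = 338.1 K, V/F = 0.17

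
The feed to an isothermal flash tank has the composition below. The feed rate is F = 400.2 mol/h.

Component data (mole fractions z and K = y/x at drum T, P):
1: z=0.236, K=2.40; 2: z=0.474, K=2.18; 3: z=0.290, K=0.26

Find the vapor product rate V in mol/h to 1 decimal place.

V = 291.1 mol/h

Newton iteration, V/F⁰ = 0.5:
  V/F = 0.500: g = 0.2055, g' = -0.821 → V/F = 0.750
  V/F = 0.750: g = -0.0246, g' = -1.098 → V/F = 0.728
  V/F = 0.728: g = -0.0005, g' = -1.050 → V/F = 0.727
Converged at V/F = 0.727.
Then V = V/F·F = 0.7273·400.2 = 291.1 mol/h and L = F − V = 109.1 mol/h.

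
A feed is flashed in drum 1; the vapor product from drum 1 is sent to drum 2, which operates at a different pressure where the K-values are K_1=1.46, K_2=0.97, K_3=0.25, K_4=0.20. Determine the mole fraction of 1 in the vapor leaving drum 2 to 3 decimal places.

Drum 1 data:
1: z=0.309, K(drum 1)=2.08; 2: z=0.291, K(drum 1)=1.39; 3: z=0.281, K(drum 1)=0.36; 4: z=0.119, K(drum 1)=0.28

Drum 1:
Material balance + equilibrium reduce to Σ zᵢ(Kᵢ−1)/(1+ψ₁(Kᵢ−1)) = 0.
Check two-phase: ΣzᵢKᵢ = 1.182 > 1 and Σzᵢ/Kᵢ = 1.563 > 1, so g(0) = 0.182 > 0 and g(1) = -0.563 < 0.
Iterate (Newton) starting at ψ₁ = 0.5:
  ψ₁ = 0.500: g = -0.0867, g' = -0.582 → ψ₁ = 0.351
  ψ₁ = 0.351: g = -0.0049, g' = -0.526 → ψ₁ = 0.342
Converged at ψ₁ = 0.342.
Drum-1 compositions:
  1: x = 0.226, y = 0.469
  2: x = 0.257, y = 0.357
  3: x = 0.360, y = 0.129
  4: x = 0.158, y = 0.044
Drum-2 feed = drum-1 vapor: z₂ = (0.4694, 0.3569, 0.1295, 0.0442).
Drum 2:
Let ψ₂ = V/F and solve Σ zᵢ(Kᵢ−1)/(1+ψ₂(Kᵢ−1)) = 0.
Check two-phase: ΣzᵢKᵢ = 1.073 > 1 and Σzᵢ/Kᵢ = 1.428 > 1, so g(0) = 0.073 > 0 and g(1) = -0.428 < 0.
Newton iteration, ψ₂⁰ = 0.5:
  ψ₂ = 0.500: g = -0.0496, g' = -0.331 → ψ₂ = 0.350
  ψ₂ = 0.350: g = -0.0056, g' = -0.263 → ψ₂ = 0.329
  ψ₂ = 0.329: g = -0.0001, g' = -0.256 → ψ₂ = 0.328
Converged at ψ₂ = 0.328.
  1: x = 0.408, y = 0.595
  2: x = 0.360, y = 0.350
  3: x = 0.172, y = 0.043
  4: x = 0.060, y = 0.012

y_1 (drum 2) = 0.595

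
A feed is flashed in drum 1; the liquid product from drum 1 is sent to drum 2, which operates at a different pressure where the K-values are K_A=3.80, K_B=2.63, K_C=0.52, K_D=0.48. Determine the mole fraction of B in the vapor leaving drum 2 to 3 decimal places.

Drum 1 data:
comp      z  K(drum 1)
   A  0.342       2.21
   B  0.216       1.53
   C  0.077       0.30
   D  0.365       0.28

y_B (drum 2) = 0.248

Drum 1:
Material balance + equilibrium reduce to Σ zᵢ(Kᵢ−1)/(1+ψ₁(Kᵢ−1)) = 0.
Feasibility: ΣzᵢKᵢ = 1.212, Σzᵢ/Kᵢ = 1.856 — both > 1, two phases present.
Iterate (Newton) starting at ψ₁ = 0.59:
  ψ₁ = 0.590: g = -0.2200, g' = -0.887 → ψ₁ = 0.342
  ψ₁ = 0.342: g = -0.0299, g' = -0.692 → ψ₁ = 0.299
  ψ₁ = 0.299: g = -0.0002, g' = -0.683 → ψ₁ = 0.298
Converged at ψ₁ = 0.298.
Drum-1 compositions:
  A: x = 0.251, y = 0.555
  B: x = 0.186, y = 0.285
  C: x = 0.097, y = 0.029
  D: x = 0.465, y = 0.130
Drum-2 feed = drum-1 liquid: z₂ = (0.2513, 0.1865, 0.0973, 0.4649).
Drum 2:
Iterate (Newton) starting at ψ₂ = 0.5:
  ψ₂ = 0.500: g = 0.0725, g' = -0.761 → ψ₂ = 0.595
  ψ₂ = 0.595: g = 0.0026, g' = -0.712 → ψ₂ = 0.599
Converged at ψ₂ = 0.599.
  A: x = 0.094, y = 0.357
  B: x = 0.094, y = 0.248
  C: x = 0.137, y = 0.071
  D: x = 0.675, y = 0.324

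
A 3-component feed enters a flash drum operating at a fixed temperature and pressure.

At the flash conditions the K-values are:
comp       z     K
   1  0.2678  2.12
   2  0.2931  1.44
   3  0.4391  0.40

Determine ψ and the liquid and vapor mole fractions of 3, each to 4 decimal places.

ψ = 0.3366, x_3 = 0.5502, y_3 = 0.2201

Material balance + equilibrium reduce to Σ zᵢ(Kᵢ−1)/(1+ψ(Kᵢ−1)) = 0.
Feasibility: ΣzᵢKᵢ = 1.1654, Σzᵢ/Kᵢ = 1.4276 — both > 1, two phases present.
Newton–Raphson from ψ = 0.57:
  ψ = 0.5700: g = -0.11422, g' = -0.5265 → ψ = 0.3531
  ψ = 0.3531: g = -0.00770, g' = -0.4695 → ψ = 0.3366
Converged at ψ = 0.3366.
Compositions from xᵢ = zᵢ/(1+ψ(Kᵢ−1)), yᵢ = Kᵢxᵢ:
  1: x = 0.1945, y = 0.4123
  2: x = 0.2553, y = 0.3676
  3: x = 0.5502, y = 0.2201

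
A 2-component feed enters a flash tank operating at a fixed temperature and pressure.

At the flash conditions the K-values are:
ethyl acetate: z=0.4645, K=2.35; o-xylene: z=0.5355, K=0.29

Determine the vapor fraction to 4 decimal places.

ψ = 0.2576

Binary case is linear: z₁(K₁−1)(1+ψ(K₂−1)) + z₂(K₂−1)(1+ψ(K₁−1)) = 0
⇒ ψ = [z₁(K₁−1)+z₂(K₂−1)] / [−(K₁−1)(K₂−1)] = 0.24687/0.95850 = 0.2576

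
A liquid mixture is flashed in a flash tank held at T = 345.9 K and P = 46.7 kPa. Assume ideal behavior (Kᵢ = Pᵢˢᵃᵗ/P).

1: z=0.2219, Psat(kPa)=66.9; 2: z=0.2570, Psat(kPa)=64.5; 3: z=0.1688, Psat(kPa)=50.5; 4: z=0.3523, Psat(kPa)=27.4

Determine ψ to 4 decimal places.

ψ = 0.4388

Raoult's law: Kᵢ = Pᵢˢᵃᵗ/P = Pᵢˢᵃᵗ/46.7.
  K_1 = 66.9/46.7 = 1.432548, K_2 = 64.5/46.7 = 1.381156, K_3 = 50.5/46.7 = 1.081370, K_4 = 27.4/46.7 = 0.586724
Iterate (Newton) starting at ψ = 0.39:
  ψ = 0.3900: g = 0.00715, g' = -0.1453 → ψ = 0.4392
  ψ = 0.4392: g = -0.00006, g' = -0.1476 → ψ = 0.4388
Converged at ψ = 0.4388.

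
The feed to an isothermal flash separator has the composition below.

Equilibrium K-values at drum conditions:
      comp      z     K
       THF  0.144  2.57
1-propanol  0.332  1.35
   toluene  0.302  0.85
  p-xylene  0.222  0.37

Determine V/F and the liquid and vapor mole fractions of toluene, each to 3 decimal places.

Rachford–Rice: g(V/F) = Σ zᵢ(Kᵢ−1)/(1+V/F(Kᵢ−1)) = 0.
Feasibility: ΣzᵢKᵢ = 1.157, Σzᵢ/Kᵢ = 1.257 — both > 1, two phases present.
Newton iteration, V/F⁰ = 0.64:
  V/F = 0.640: g = -0.0768, g' = -0.371 → V/F = 0.433
  V/F = 0.433: g = -0.0053, g' = -0.331 → V/F = 0.417
Converged at V/F = 0.417.
Compositions from xᵢ = zᵢ/(1+V/F(Kᵢ−1)), yᵢ = Kᵢxᵢ:
  THF: x = 0.087, y = 0.224
  1-propanol: x = 0.290, y = 0.391
  toluene: x = 0.322, y = 0.274
  p-xylene: x = 0.301, y = 0.111

V/F = 0.417, x_toluene = 0.322, y_toluene = 0.274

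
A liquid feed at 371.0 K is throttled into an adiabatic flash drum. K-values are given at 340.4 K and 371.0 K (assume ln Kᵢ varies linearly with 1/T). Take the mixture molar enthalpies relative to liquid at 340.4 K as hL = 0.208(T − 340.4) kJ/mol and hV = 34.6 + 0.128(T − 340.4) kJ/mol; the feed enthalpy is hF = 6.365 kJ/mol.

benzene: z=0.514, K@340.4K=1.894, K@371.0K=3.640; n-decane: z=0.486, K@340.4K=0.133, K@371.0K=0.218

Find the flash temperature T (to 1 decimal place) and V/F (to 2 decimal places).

Adiabatic flash: solve Rachford–Rice at each trial T, then check hF = ψ·hV(T) + (1−ψ)·hL(T).
  T = 340.4 K: K = (1.894, 0.133), RR gives ψ = 0.049, H_out = 1.703 kJ/mol
  T = 371.0 K: K = (3.640, 0.218), RR gives ψ = 0.473, H_out = 21.579 kJ/mol
  T = 355.7 K: K = (2.663, 0.172), RR gives ψ = 0.329, H_out = 14.149 kJ/mol
  T = 348.0 K: K = (2.252, 0.152), RR gives ψ = 0.218, H_out = 8.976 kJ/mol
  T = 344.2 K: K = (2.067, 0.142), RR gives ψ = 0.144, H_out = 5.718 kJ/mol
  T = 346.1 K: K = (2.158, 0.147), RR gives ψ = 0.183, H_out = 7.424 kJ/mol
Linear interpolation between T = 344.2 (H_out = 5.718) and T = 346.1 (H_out = 7.424) on hF = 6.365 gives T ≈ 344.9 K, at which ψ = 0.16.

T = 344.9 K, V/F = 0.16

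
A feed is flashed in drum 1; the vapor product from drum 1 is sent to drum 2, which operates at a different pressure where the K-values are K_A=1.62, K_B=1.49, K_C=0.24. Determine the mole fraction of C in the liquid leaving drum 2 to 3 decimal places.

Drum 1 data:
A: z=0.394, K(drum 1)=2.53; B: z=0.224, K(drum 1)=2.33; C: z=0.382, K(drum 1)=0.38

x_C (drum 2) = 0.429

Drum 1:
Let ψ₁ = V/F and solve Σ zᵢ(Kᵢ−1)/(1+ψ₁(Kᵢ−1)) = 0.
g(0) = ΣzᵢKᵢ − 1 = 0.664 and g(1) = 1 − Σzᵢ/Kᵢ = -0.257, so a root lies in (0, 1).
Iterate (Newton) starting at ψ₁ = 0.54:
  ψ₁ = 0.540: g = 0.1474, g' = -0.743 → ψ₁ = 0.739
  ψ₁ = 0.739: g = -0.0036, g' = -0.804 → ψ₁ = 0.734
Converged at ψ₁ = 0.734.
Drum-1 compositions:
  A: x = 0.186, y = 0.470
  B: x = 0.113, y = 0.264
  C: x = 0.701, y = 0.266
Drum-2 feed = drum-1 vapor: z₂ = (0.4695, 0.2641, 0.2664).
Drum 2:
Let ψ₂ = V/F and solve Σ zᵢ(Kᵢ−1)/(1+ψ₂(Kᵢ−1)) = 0.
Check two-phase: ΣzᵢKᵢ = 1.218 > 1 and Σzᵢ/Kᵢ = 1.577 > 1, so g(0) = 0.218 > 0 and g(1) = -0.577 < 0.
Newton–Raphson from ψ₂ = 0.47:
  ψ₂ = 0.470: g = 0.0156, g' = -0.523 → ψ₂ = 0.500
  ψ₂ = 0.500: g = -0.0003, g' = -0.546 → ψ₂ = 0.499
Converged at ψ₂ = 0.499.
  A: x = 0.359, y = 0.581
  B: x = 0.212, y = 0.316
  C: x = 0.429, y = 0.103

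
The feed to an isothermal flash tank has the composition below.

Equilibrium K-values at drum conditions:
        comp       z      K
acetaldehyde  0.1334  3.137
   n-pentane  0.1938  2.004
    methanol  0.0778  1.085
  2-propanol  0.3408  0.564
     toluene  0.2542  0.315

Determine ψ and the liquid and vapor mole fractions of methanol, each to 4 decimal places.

Newton–Raphson from ψ = 0.59:
  ψ = 0.5900: g = -0.23770, g' = -0.6501 → ψ = 0.2244
  ψ = 0.2244: g = -0.01248, g' = -0.6551 → ψ = 0.2053
  ψ = 0.2053: g = 0.00013, g' = -0.6688 → ψ = 0.2055
Converged at ψ = 0.2055.
Compositions from xᵢ = zᵢ/(1+ψ(Kᵢ−1)), yᵢ = Kᵢxᵢ:
  acetaldehyde: x = 0.0927, y = 0.2908
  n-pentane: x = 0.1607, y = 0.3219
  methanol: x = 0.0765, y = 0.0830
  2-propanol: x = 0.3743, y = 0.2111
  toluene: x = 0.2959, y = 0.0932

ψ = 0.2055, x_methanol = 0.0765, y_methanol = 0.0830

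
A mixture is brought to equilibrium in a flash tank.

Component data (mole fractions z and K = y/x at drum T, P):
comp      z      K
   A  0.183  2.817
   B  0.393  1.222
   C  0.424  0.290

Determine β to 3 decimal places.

Newton iteration, β⁰ = 0.41:
  β = 0.410: g = -0.1541, g' = -0.640 → β = 0.169
  β = 0.169: g = -0.0037, g' = -0.648 → β = 0.163
Converged at β = 0.163.

β = 0.163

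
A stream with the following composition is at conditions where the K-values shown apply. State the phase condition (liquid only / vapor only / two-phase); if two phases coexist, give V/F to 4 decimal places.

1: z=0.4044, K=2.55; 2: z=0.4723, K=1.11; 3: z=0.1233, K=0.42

vapor only

ΣzᵢKᵢ = 1.6073; Σzᵢ/Kᵢ = 0.8777.
Since Σzᵢ/Kᵢ < 1 the mixture is above its dew point — single vapor phase.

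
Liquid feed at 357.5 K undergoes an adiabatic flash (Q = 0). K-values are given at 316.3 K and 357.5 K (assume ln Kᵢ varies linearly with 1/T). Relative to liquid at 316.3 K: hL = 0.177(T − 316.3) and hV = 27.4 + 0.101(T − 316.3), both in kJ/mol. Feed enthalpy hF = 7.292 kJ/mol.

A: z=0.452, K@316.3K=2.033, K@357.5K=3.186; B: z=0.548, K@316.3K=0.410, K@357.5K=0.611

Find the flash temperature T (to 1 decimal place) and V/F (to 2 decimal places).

T = 317.6 K, V/F = 0.26

Adiabatic flash: solve Rachford–Rice at each trial T, then check hF = ψ·hV(T) + (1−ψ)·hL(T).
  T = 316.3 K: K = (2.033, 0.410), RR gives ψ = 0.236, H_out = 6.456 kJ/mol
  T = 357.5 K: K = (3.186, 0.611), RR gives ψ = 0.911, H_out = 29.408 kJ/mol
  T = 336.9 K: K = (2.580, 0.507), RR gives ψ = 0.569, H_out = 18.356 kJ/mol
  T = 326.6 K: K = (2.299, 0.457), RR gives ψ = 0.411, H_out = 12.762 kJ/mol
  T = 321.5 K: K = (2.165, 0.434), RR gives ψ = 0.328, H_out = 9.772 kJ/mol
  T = 318.9 K: K = (2.099, 0.422), RR gives ψ = 0.283, H_out = 8.155 kJ/mol
  T = 317.6 K: K = (2.066, 0.416), RR gives ψ = 0.260, H_out = 7.316 kJ/mol
Linear interpolation between T = 316.3 (H_out = 6.456) and T = 317.6 (H_out = 7.316) on hF = 7.292 gives T ≈ 317.6 K, at which ψ = 0.26.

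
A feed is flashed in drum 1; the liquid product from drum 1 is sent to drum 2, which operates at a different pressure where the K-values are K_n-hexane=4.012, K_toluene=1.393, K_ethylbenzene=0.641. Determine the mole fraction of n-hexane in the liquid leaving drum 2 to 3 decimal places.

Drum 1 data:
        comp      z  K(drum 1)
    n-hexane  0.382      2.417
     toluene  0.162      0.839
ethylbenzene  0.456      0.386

Drum 1:
Material balance + equilibrium reduce to Σ zᵢ(Kᵢ−1)/(1+ψ₁(Kᵢ−1)) = 0.
Feasibility: ΣzᵢKᵢ = 1.235, Σzᵢ/Kᵢ = 1.532 — both > 1, two phases present.
Iterate (Newton) starting at ψ₁ = 0.31:
  ψ₁ = 0.310: g = 0.0028, g' = -0.637 → ψ₁ = 0.314
Converged at ψ₁ = 0.314.
Drum-1 compositions:
  n-hexane: x = 0.264, y = 0.639
  toluene: x = 0.171, y = 0.143
  ethylbenzene: x = 0.565, y = 0.218
Drum-2 feed = drum-1 liquid: z₂ = (0.2643, 0.1706, 0.5651).
Drum 2:
Rachford–Rice: g(ψ₂) = Σ zᵢ(Kᵢ−1)/(1+ψ₂(Kᵢ−1)) = 0.
g(0) = ΣzᵢKᵢ − 1 = 0.660 and g(1) = 1 − Σzᵢ/Kᵢ = -0.070, so a root lies in (0, 1).
Newton iteration, ψ₂⁰ = 0.43:
  ψ₂ = 0.430: g = 0.1642, g' = -0.576 → ψ₂ = 0.715
  ψ₂ = 0.715: g = 0.0318, g' = -0.389 → ψ₂ = 0.797
  ψ₂ = 0.797: g = 0.0010, g' = -0.366 → ψ₂ = 0.800
Converged at ψ₂ = 0.800.
  n-hexane: x = 0.078, y = 0.311
  toluene: x = 0.130, y = 0.181
  ethylbenzene: x = 0.793, y = 0.508

x_n-hexane (drum 2) = 0.078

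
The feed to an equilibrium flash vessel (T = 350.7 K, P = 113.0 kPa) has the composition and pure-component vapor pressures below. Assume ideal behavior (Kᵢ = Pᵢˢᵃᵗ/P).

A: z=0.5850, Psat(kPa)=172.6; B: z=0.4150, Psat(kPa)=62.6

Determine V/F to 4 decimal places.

Raoult's law: Kᵢ = Pᵢˢᵃᵗ/P = Pᵢˢᵃᵗ/113.0.
  K_A = 172.6/113.0 = 1.527434, K_B = 62.6/113.0 = 0.553982
Material balance + equilibrium reduce to Σ zᵢ(Kᵢ−1)/(1+V/F(Kᵢ−1)) = 0.
g(0) = ΣzᵢKᵢ − 1 = 0.1235 and g(1) = 1 − Σzᵢ/Kᵢ = -0.1321, so a root lies in (0, 1).
Iterate (Newton) starting at V/F = 0.53:
  V/F = 0.5300: g = -0.00126, g' = -0.2410 → V/F = 0.5248
Converged at V/F = 0.5248.

V/F = 0.5248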